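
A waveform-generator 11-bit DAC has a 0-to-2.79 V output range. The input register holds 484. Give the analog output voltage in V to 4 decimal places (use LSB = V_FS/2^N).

0.6594 V

LSB = 2.79 V / 2^11 = 1.362 mV.
V_out = 0 + 484 × 0.0013623 V = 0.659355 V.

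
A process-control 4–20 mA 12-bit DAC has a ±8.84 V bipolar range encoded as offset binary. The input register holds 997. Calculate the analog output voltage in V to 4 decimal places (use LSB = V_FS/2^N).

LSB = 17.68 V / 2^12 = 4.316 mV.
V_out = (−8.84) + 997 × 0.00431641 V = -4.53654 V.

-4.5365 V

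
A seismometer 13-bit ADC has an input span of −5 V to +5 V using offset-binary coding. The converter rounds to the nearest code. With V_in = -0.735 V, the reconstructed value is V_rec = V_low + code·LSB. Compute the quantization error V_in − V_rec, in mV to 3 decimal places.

-0.137 mV

LSB = 10/2^13 = 1.221 mV.
(-0.735 − (−5))/0.0012207 = 3493.8880; round gives code 3494.
V_rec = (−5) + 3494·0.0012207 = -0.73486328 V.
Difference: -0.000136719 V → -0.137 mV.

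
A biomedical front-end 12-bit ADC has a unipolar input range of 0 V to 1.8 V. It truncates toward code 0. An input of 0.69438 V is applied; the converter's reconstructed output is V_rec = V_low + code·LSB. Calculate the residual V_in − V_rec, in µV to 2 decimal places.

44.06 µV

LSB = 1.8/2^12 = 439.45 µV.
(0.69438 − 0)/0.000439453 = 1580.1003; ⌊·⌋ gives code 1580.
Reconstructed: 0.69433594 V.
V_in − V_rec = 4.40625e-05 V = 44.06 µV.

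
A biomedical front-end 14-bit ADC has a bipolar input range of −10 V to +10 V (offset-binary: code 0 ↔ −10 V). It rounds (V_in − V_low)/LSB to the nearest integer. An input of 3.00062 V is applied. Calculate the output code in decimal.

code 10650

Full-scale span = 20 V; LSB = 20/2^14 = 1.221 mV.
(V_in − V_low)/LSB = (3.00062 − (−10)) / 0.0012207 = 10650.108.
round(10650.108) = 10650.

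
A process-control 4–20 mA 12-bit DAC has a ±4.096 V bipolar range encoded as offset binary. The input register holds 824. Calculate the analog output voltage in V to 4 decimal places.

LSB = 8.192 V / 2^12 = 2.000 mV.
V_out = (−4.096) + 824 × 0.002 V = -2.448 V.

-2.4480 V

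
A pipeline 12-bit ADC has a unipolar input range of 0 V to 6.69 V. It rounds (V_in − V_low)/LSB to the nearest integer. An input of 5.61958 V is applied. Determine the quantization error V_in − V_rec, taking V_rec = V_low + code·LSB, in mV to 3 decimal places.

One LSB is 6.69 V / 4096 = 1.633 mV.
(V_in − V_low)/LSB = (5.61958 − 0)/0.0016333 = 3440.6278 → code 3441 (round).
Code 3441 maps back to 0 + 3441×0.0016333 V = 5.620188 V.
V_in − V_rec = -0.000607988 V = -0.608 mV.

-0.608 mV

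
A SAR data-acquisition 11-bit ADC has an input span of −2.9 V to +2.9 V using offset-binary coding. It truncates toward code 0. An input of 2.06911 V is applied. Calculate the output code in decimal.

code 1754

Full-scale span = 5.8 V; LSB = 5.8/2^11 = 2.832 mV.
(V_in − V_low)/LSB = (2.06911 − (−2.9)) / 0.00283203 = 1754.610.
⌊·⌋(1754.610) = 1754.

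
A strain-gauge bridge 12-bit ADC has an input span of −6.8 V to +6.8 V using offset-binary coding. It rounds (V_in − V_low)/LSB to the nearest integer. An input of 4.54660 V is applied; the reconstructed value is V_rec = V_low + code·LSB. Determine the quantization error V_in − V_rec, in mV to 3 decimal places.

LSB = 13.6/2^12 = 3.320 mV.
(V_in − V_low)/LSB = (4.54660 − (−6.8))/0.00332031 = 3417.3289 → code 3417 (round).
Code 3417 maps back to (−6.8) + 3417×0.00332031 V = 4.5455078 V.
Error = 4.54660 − 4.5455078 = 0.00109219 V = 1.092 mV.

1.092 mV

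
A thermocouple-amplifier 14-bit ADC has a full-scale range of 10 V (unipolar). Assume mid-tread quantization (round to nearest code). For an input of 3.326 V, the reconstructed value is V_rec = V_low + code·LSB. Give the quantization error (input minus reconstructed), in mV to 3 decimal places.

LSB = 10/2^14 = 0.610 mV.
(V_in − V_low)/LSB = (3.326 − 0)/0.000610352 = 5449.3184 → code 5449 (round).
Reconstructed: 3.3258057 V.
Error = 3.326 − 3.3258057 = 0.000194336 V = 0.194 mV.

0.194 mV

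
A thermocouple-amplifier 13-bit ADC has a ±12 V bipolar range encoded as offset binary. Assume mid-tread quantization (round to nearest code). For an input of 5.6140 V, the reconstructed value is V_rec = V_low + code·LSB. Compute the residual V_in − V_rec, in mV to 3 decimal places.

0.719 mV

Step size: 24 V ÷ 2^13 = 2.930 mV.
(V_in − V_low)/LSB = (5.6140 − (−12))/0.00292969 = 6012.2453 → code 6012 (round).
Reconstructed: 5.6132812 V.
Difference: 0.00071875 V → 0.719 mV.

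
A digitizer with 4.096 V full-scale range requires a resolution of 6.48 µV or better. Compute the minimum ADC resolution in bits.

20 bits

Number of steps required ≥ 4.096 V / 6.48 µV = 632098.77.
Need 2^N ≥ 632098.77; 2^19 = 524288, 2^20 = 1048576.
Minimum N = 20.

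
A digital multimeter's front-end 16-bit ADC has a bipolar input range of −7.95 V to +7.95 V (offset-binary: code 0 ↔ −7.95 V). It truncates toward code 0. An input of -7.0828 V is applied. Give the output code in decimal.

Full-scale span = 15.9 V; LSB = 15.9/2^16 = 242.61 µV.
(-7.0828 − (−7.95)) / 0.000242615 = 3574.391 LSBs.
So the output code is 3574.

code 3574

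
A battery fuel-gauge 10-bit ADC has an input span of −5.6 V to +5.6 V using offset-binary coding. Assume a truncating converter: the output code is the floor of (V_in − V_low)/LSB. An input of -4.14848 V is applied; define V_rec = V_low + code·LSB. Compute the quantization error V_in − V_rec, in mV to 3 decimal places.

LSB = 11.2/2^10 = 10.938 mV.
(V_in − V_low)/LSB = (-4.14848 − (−5.6))/0.0109375 = 132.7104 → code 132 (floor).
V_rec = (−5.6) + 132·0.0109375 = -4.15625 V.
Error = -4.14848 − (−4.15625) = 0.00777 V = 7.770 mV.

7.770 mV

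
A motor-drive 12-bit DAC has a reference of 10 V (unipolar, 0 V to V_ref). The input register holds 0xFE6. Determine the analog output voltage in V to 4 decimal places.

LSB = 10 V / 2^12 = 2.441 mV.
Code 0xFE6 = 4070 decimal.
V_out = 0 + 4070 × 0.00244141 V = 9.93652 V.

9.9365 V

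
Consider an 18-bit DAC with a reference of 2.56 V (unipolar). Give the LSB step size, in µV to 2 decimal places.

Full-scale span = 2.56 V.
LSB = 2.56 / 2^18 = 2.56 / 262144 = 9.76563e-06 V = 9.77 µV.

9.77 µV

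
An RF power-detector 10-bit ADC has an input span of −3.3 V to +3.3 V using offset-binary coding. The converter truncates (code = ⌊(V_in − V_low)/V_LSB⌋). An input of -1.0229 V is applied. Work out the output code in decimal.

Full-scale span = 6.6 V; LSB = 6.6/2^10 = 6.445 mV.
(V_in − V_low)/LSB = (-1.0229 − (−3.3)) / 0.00644531 = 353.296.
Floor → code 353.

code 353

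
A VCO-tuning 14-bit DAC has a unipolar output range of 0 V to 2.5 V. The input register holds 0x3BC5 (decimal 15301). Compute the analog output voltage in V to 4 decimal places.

LSB = 2.5 V / 2^14 = 152.59 µV.
Code 0x3BC5 = 15301 decimal.
V_out = 0 + 15301 × 0.000152588 V = 2.33475 V.

2.3347 V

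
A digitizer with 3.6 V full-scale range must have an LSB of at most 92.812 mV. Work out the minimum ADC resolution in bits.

Number of steps required ≥ 3.6 V / 92.812 mV = 38.79.
Need 2^N ≥ 38.79; 2^5 = 32, 2^6 = 64.
Minimum N = 6.

6 bits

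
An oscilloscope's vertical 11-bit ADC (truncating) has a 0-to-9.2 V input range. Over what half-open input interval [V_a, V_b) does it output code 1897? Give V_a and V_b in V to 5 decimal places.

LSB = 9.2/2^11 = 4.492 mV.
V_a = V_low + 1897·LSB = 8.52168 V; V_b = V_low + 1898·LSB = 8.52617 V.

[8.52168 V, 8.52617 V)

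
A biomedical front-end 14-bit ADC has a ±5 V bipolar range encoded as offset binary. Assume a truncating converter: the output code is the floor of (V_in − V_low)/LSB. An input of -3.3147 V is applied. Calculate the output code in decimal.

code 2761

Full-scale span = 10 V; LSB = 10/2^14 = 0.610 mV.
(-3.3147 − (−5)) / 0.000610352 = 2761.196 LSBs.
Floor → code 2761.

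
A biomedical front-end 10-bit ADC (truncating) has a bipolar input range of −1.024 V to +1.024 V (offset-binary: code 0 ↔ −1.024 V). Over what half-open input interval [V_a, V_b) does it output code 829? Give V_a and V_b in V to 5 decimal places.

LSB = 2.048/2^10 = 2.000 mV.
V_a = V_low + 829·LSB = 0.634 V; V_b = V_low + 830·LSB = 0.636 V.

[0.63400 V, 0.63600 V)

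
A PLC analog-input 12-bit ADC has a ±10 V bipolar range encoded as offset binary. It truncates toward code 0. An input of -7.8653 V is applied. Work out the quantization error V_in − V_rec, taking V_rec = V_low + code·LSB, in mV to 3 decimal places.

One LSB is 20 V / 4096 = 4.883 mV.
(V_in − V_low)/LSB = (-7.8653 − (−10))/0.00488281 = 437.1866 → code 437 (floor).
Code 437 maps back to (−10) + 437×0.00488281 V = -7.8662109 V.
V_in − V_rec = 0.000910937 V = 0.911 mV.

0.911 mV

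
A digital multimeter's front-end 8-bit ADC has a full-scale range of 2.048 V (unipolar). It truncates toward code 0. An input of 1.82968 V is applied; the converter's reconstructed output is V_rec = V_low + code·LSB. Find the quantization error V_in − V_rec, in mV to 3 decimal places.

Step size: 2.048 V ÷ 2^8 = 8.000 mV.
(V_in − V_low)/LSB = (1.82968 − 0)/0.008 = 228.7100 → code 228 (floor).
Code 228 maps back to 0 + 228×0.008 V = 1.824 V.
V_in − V_rec = 0.00568 V = 5.680 mV.

5.680 mV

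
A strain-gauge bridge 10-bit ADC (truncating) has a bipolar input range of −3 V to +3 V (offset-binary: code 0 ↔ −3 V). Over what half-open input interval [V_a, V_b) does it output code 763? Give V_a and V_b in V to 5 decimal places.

LSB = 6/2^10 = 5.859 mV.
V_a = V_low + 763·LSB = 1.4707 V; V_b = V_low + 764·LSB = 1.47656 V.

[1.47070 V, 1.47656 V)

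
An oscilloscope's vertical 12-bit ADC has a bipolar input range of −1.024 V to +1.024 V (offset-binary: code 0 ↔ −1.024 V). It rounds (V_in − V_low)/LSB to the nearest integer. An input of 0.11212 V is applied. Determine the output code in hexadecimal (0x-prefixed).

code 0x8E0 (decimal 2272)

LSB = 2.048 V / 4096 = 0.500 mV.
(V_in − V_low)/LSB = (0.11212 − (−1.024)) / 0.0005 = 2272.240.
Round → code 2272.
In hexadecimal (0x-prefixed): 0x8E0.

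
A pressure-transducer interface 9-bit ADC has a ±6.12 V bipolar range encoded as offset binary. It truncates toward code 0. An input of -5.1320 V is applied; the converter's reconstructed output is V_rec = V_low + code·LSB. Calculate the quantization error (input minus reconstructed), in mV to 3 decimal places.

Step size: 12.24 V ÷ 2^9 = 23.906 mV.
(-5.1320 − (−6.12))/0.0239063 = 41.3281; ⌊·⌋ gives code 41.
Reconstructed: -5.1398437 V.
Error = -5.1320 − (−5.1398437) = 0.00784375 V = 7.844 mV.

7.844 mV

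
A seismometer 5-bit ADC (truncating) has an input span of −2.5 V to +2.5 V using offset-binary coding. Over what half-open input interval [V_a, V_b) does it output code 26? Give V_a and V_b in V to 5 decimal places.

LSB = 5/2^5 = 156.250 mV.
V_a = V_low + 26·LSB = 1.5625 V; V_b = V_low + 27·LSB = 1.71875 V.

[1.56250 V, 1.71875 V)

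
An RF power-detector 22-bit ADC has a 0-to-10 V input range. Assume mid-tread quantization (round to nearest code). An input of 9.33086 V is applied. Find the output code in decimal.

code 3913646

Full-scale span = 10 V; LSB = 10/2^22 = 2.38 µV.
(V_in − V_low)/LSB = (9.33086 − 0) / 2.38419e-06 = 3913646.342.
Round → code 3913646.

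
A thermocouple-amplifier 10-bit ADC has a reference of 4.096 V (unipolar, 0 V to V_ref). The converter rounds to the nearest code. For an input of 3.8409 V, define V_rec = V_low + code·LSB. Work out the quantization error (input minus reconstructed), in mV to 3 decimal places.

LSB = 4.096/2^10 = 4.000 mV.
(V_in − V_low)/LSB = (3.8409 − 0)/0.004 = 960.2250 → code 960 (round).
Reconstructed: 3.84 V.
Error = 3.8409 − 3.84 = 0.0009 V = 0.900 mV.

0.900 mV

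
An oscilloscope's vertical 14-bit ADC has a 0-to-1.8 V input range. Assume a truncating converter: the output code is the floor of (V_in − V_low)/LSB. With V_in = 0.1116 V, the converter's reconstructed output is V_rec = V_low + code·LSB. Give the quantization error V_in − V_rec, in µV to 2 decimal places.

One LSB is 1.8 V / 16384 = 109.86 µV.
Scaled input = 1015.8080 LSBs, so code = 1015.
Code 1015 maps back to 0 + 1015×0.000109863 V = 0.11151123 V.
Error = 0.1116 − 0.11151123 = 8.87695e-05 V = 88.77 µV.

88.77 µV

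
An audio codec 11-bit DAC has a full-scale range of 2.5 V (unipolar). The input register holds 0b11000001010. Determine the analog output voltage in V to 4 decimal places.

1.8872 V

LSB = 2.5 V / 2^11 = 1.221 mV.
Code 0b11000001010 = 1546 decimal.
V_out = 0 + 1546 × 0.0012207 V = 1.88721 V.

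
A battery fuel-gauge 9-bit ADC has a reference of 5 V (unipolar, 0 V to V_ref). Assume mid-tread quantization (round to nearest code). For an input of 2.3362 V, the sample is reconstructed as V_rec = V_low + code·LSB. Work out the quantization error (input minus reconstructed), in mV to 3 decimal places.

Step size: 5 V ÷ 2^9 = 9.766 mV.
(V_in − V_low)/LSB = (2.3362 − 0)/0.00976562 = 239.2269 → code 239 (round).
V_rec = 0 + 239·0.00976562 = 2.3339844 V.
Error = 2.3362 − 2.3339844 = 0.00221563 V = 2.216 mV.

2.216 mV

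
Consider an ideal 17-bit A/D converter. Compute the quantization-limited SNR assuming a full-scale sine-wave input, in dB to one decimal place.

SNR ≈ 6.02·N + 1.76 dB = 6.02·17 + 1.76 = 104.10 dB.

104.1 dB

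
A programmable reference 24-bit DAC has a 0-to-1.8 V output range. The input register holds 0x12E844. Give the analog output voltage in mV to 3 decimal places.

132.942 mV

LSB = 1.8 V / 2^24 = 0.11 µV.
Code 0x12E844 = 1239108 decimal.
V_out = 0 + 1239108 × 1.07288e-07 V = 0.132942 V.
= 132.942 mV.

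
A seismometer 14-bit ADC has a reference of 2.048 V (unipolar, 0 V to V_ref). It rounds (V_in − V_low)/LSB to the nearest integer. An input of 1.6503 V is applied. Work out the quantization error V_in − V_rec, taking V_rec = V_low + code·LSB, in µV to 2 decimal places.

50.00 µV

Step size: 2.048 V ÷ 2^14 = 125.00 µV.
(V_in − V_low)/LSB = (1.6503 − 0)/0.000125 = 13202.4000 → code 13202 (round).
Reconstructed: 1.65025 V.
Difference: 5e-05 V → 50.00 µV.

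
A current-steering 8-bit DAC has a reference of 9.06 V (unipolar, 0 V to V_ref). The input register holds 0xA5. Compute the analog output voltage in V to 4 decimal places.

LSB = 9.06 V / 2^8 = 35.391 mV.
Code 0xA5 = 165 decimal.
V_out = 0 + 165 × 0.0353906 V = 5.83945 V.

5.8395 V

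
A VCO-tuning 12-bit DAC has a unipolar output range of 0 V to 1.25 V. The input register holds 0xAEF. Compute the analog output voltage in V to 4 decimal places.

LSB = 1.25 V / 2^12 = 305.18 µV.
Code 0xAEF = 2799 decimal.
V_out = 0 + 2799 × 0.000305176 V = 0.854187 V.

0.8542 V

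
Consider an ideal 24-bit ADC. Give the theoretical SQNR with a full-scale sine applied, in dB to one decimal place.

SNR ≈ 6.02·N + 1.76 dB = 6.02·24 + 1.76 = 146.24 dB.

146.2 dB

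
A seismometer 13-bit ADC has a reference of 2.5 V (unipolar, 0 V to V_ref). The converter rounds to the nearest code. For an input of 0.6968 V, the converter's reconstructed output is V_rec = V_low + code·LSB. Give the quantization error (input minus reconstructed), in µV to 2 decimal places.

83.69 µV

LSB = 2.5/2^13 = 305.18 µV.
(V_in − V_low)/LSB = (0.6968 − 0)/0.000305176 = 2283.2742 → code 2283 (round).
Reconstructed: 0.69671631 V.
V_in − V_rec = 8.36914e-05 V = 83.69 µV.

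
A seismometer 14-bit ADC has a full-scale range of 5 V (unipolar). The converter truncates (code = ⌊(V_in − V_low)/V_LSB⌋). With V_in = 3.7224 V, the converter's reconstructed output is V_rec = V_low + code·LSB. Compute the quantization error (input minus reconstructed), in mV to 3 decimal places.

One LSB is 5 V / 16384 = 305.18 µV.
(3.7224 − 0)/0.000305176 = 12197.5603; ⌊·⌋ gives code 12197.
Code 12197 maps back to 0 + 12197×0.000305176 V = 3.722229 V.
V_in − V_rec = 0.000170996 V = 0.171 mV.

0.171 mV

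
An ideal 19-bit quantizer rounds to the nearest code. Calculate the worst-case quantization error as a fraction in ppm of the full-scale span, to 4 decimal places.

0.9537 ppm

Rounding → worst-case error = ½ LSB = V_FS/2^20, so 1e+06/1048576 = 0.953674 ppm of full scale.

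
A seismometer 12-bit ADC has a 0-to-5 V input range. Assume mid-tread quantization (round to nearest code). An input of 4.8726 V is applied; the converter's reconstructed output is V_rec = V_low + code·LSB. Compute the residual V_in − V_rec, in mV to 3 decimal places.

-0.447 mV

LSB = 5/2^12 = 1.221 mV.
(V_in − V_low)/LSB = (4.8726 − 0)/0.0012207 = 3991.6339 → code 3992 (round).
V_rec = 0 + 3992·0.0012207 = 4.8730469 V.
Error = 4.8726 − 4.8730469 = -0.000446875 V = -0.447 mV.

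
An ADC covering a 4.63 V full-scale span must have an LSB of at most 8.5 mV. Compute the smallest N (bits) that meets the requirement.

Number of steps required ≥ 4.63 V / 8.5 mV = 544.71.
Need 2^N ≥ 544.71; 2^9 = 512, 2^10 = 1024.
Minimum N = 10.

10 bits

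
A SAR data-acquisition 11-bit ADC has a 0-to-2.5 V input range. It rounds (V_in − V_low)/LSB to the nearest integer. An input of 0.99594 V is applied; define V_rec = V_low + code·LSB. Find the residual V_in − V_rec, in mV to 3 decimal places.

-0.154 mV

One LSB is 2.5 V / 2048 = 1.221 mV.
Scaled input = 815.8740 LSBs, so code = 816.
Reconstructed: 0.99609375 V.
Error = 0.99594 − 0.99609375 = -0.00015375 V = -0.154 mV.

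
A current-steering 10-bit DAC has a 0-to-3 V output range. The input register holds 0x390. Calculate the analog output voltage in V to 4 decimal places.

2.6719 V

LSB = 3 V / 2^10 = 2.930 mV.
Code 0x390 = 912 decimal.
V_out = 0 + 912 × 0.00292969 V = 2.67188 V.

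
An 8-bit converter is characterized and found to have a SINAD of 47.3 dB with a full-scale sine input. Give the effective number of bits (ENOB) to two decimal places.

ENOB = (SINAD − 1.76) / 6.02 = (47.3 − 1.76)/6.02 = 7.565.

7.56 bits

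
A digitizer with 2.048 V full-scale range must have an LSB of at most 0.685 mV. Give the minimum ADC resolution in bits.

12 bits

Number of steps required ≥ 2.048 V / 0.685 mV = 2989.78.
Need 2^N ≥ 2989.78; 2^11 = 2048, 2^12 = 4096.
Minimum N = 12.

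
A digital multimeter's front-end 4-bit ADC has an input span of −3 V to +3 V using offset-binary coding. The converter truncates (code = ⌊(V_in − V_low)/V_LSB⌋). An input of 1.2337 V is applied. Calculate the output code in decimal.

code 11

LSB = 6 V / 16 = 375.000 mV.
Input sits at 11.290 steps above V_low.
Floor → code 11.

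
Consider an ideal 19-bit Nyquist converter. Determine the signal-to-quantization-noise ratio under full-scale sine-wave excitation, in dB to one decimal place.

116.1 dB

SNR ≈ 6.02·N + 1.76 dB = 6.02·19 + 1.76 = 116.14 dB.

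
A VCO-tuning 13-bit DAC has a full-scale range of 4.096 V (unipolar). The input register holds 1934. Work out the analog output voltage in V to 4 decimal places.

0.9670 V

LSB = 4.096 V / 2^13 = 0.500 mV.
V_out = 0 + 1934 × 0.0005 V = 0.967 V.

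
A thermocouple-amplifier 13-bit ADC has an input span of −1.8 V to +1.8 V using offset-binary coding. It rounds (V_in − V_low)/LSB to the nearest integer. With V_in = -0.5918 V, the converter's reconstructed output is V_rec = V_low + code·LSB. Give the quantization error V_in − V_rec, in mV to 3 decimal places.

0.143 mV

One LSB is 3.6 V / 8192 = 439.45 µV.
Scaled input = 2749.3262 LSBs, so code = 2749.
Code 2749 maps back to (−1.8) + 2749×0.000439453 V = -0.59194336 V.
Difference: 0.000143359 V → 0.143 mV.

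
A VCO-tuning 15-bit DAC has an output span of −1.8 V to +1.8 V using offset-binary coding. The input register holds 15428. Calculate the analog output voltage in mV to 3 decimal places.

LSB = 3.6 V / 2^15 = 109.86 µV.
V_out = (−1.8) + 15428 × 0.000109863 V = -0.105029 V.
= -105.029 mV.

-105.029 mV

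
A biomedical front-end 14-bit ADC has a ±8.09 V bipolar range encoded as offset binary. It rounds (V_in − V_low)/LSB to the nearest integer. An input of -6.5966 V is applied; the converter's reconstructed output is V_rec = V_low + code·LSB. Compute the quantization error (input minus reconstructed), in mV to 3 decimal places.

0.226 mV

One LSB is 16.18 V / 16384 = 0.988 mV.
(V_in − V_low)/LSB = (-6.5966 − (−8.09))/0.000987549 = 1512.2290 → code 1512 (round).
Reconstructed: -6.5968262 V.
V_in − V_rec = 0.000226172 V = 0.226 mV.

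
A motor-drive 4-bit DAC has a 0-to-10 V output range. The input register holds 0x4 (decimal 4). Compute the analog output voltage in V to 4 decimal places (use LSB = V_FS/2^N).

LSB = 10 V / 2^4 = 0.6250 V.
Code 0x4 = 4 decimal.
V_out = 0 + 4 × 0.625 V = 2.5 V.

2.5000 V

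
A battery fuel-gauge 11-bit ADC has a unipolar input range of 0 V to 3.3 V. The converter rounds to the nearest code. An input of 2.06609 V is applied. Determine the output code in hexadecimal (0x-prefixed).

code 0x502 (decimal 1282)

With 2048 levels over 3.3 V, one step is 1.611 mV.
(2.06609 − 0) / 0.00161133 = 1282.228 LSBs.
round(1282.228) = 1282.
In hexadecimal (0x-prefixed): 0x502.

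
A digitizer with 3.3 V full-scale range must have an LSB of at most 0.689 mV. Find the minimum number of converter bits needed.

Number of steps required ≥ 3.3 V / 0.689 mV = 4789.55.
Need 2^N ≥ 4789.55; 2^12 = 4096, 2^13 = 8192.
Minimum N = 13.

13 bits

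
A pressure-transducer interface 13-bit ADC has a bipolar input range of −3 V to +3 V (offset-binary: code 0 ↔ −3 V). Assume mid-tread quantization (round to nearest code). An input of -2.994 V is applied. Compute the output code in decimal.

Full-scale span = 6 V; LSB = 6/2^13 = 0.732 mV.
(-2.994 − (−3)) / 0.000732422 = 8.192 LSBs.
So the output code is 8.

code 8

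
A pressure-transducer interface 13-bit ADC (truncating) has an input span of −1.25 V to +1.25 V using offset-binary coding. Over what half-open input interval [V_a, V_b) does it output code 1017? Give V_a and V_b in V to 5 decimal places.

LSB = 2.5/2^13 = 305.18 µV.
V_a = V_low + 1017·LSB = -0.939636 V; V_b = V_low + 1018·LSB = -0.939331 V.

[-0.93964 V, -0.93933 V)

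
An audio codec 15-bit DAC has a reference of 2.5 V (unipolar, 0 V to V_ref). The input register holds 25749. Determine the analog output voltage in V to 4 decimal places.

1.9645 V

LSB = 2.5 V / 2^15 = 76.29 µV.
V_out = 0 + 25749 × 7.62939e-05 V = 1.96449 V.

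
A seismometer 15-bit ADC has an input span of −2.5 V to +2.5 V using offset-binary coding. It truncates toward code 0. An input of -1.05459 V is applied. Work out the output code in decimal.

Full-scale span = 5 V; LSB = 5/2^15 = 152.59 µV.
Input sits at 9472.639 steps above V_low.
⌊·⌋(9472.639) = 9472.

code 9472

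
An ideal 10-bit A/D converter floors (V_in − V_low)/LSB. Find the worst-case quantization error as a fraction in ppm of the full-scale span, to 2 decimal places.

Truncating → worst-case error = 1 LSB = V_FS/2^10, so 1e+06/1024 = 976.562 ppm of full scale.

976.56 ppm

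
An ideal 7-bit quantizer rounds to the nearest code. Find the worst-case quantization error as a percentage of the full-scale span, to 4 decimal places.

0.3906 %

Rounding → worst-case error = ½ LSB = V_FS/2^8, so 100/256 = 0.390625 % of full scale.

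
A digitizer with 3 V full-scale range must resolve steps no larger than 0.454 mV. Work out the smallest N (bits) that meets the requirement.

Number of steps required ≥ 3 V / 0.454 mV = 6607.93.
Need 2^N ≥ 6607.93; 2^12 = 4096, 2^13 = 8192.
Minimum N = 13.

13 bits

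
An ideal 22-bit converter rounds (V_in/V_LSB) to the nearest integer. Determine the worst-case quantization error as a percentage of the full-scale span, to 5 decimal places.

Rounding → worst-case error = ½ LSB = V_FS/2^23, so 100/8388608 = 1.19209e-05 % of full scale.

0.00001 %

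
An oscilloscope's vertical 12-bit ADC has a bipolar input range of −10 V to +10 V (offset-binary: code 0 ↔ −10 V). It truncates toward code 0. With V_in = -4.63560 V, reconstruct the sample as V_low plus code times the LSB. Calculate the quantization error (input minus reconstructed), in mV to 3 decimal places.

3.072 mV

LSB = 20/2^12 = 4.883 mV.
(-4.63560 − (−10))/0.00488281 = 1098.6291; ⌊·⌋ gives code 1098.
Code 1098 maps back to (−10) + 1098×0.00488281 V = -4.6386719 V.
Error = -4.63560 − (−4.6386719) = 0.00307187 V = 3.072 mV.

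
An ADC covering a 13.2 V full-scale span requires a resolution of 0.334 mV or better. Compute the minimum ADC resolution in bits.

Number of steps required ≥ 13.2 V / 0.334 mV = 39520.96.
Need 2^N ≥ 39520.96; 2^15 = 32768, 2^16 = 65536.
Minimum N = 16.

16 bits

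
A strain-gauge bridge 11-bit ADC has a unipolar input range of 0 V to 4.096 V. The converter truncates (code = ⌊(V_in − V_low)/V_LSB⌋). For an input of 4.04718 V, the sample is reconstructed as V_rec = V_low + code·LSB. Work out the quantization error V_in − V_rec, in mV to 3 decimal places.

One LSB is 4.096 V / 2048 = 2.000 mV.
Scaled input = 2023.5900 LSBs, so code = 2023.
V_rec = 0 + 2023·0.002 = 4.046 V.
Difference: 0.00118 V → 1.180 mV.

1.180 mV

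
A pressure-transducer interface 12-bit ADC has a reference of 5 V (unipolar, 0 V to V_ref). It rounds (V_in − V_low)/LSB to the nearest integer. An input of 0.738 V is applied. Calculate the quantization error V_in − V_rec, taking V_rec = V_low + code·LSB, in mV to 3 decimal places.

-0.525 mV

Step size: 5 V ÷ 2^12 = 1.221 mV.
Scaled input = 604.5696 LSBs, so code = 605.
Reconstructed: 0.73852539 V.
Error = 0.738 − 0.73852539 = -0.000525391 V = -0.525 mV.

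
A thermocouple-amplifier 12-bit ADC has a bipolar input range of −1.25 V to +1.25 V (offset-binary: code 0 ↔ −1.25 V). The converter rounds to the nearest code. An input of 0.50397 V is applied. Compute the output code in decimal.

With 4096 levels over 2.5 V, one step is 0.610 mV.
(V_in − V_low)/LSB = (0.50397 − (−1.25)) / 0.000610352 = 2873.704.
So the output code is 2874.

code 2874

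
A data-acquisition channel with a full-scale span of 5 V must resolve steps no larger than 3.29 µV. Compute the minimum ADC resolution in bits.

Number of steps required ≥ 5 V / 3.29 µV = 1519756.84.
Need 2^N ≥ 1519756.84; 2^20 = 1048576, 2^21 = 2097152.
Minimum N = 21.

21 bits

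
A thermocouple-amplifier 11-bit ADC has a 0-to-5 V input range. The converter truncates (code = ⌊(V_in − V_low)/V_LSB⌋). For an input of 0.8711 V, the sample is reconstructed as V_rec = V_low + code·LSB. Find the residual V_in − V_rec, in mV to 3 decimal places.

LSB = 5/2^11 = 2.441 mV.
(V_in − V_low)/LSB = (0.8711 − 0)/0.00244141 = 356.8026 → code 356 (floor).
V_rec = 0 + 356·0.00244141 = 0.86914062 V.
V_in − V_rec = 0.00195938 V = 1.959 mV.

1.959 mV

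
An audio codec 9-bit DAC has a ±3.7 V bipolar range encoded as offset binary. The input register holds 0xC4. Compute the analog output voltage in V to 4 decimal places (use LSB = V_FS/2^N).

-0.8672 V

LSB = 7.4 V / 2^9 = 14.453 mV.
Code 0xC4 = 196 decimal.
V_out = (−3.7) + 196 × 0.0144531 V = -0.867188 V.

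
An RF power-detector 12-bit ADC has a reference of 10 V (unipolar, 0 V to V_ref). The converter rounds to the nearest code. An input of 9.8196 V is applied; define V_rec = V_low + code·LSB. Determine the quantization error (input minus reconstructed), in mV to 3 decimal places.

Step size: 10 V ÷ 2^12 = 2.441 mV.
Scaled input = 4022.1082 LSBs, so code = 4022.
V_rec = 0 + 4022·0.00244141 = 9.8193359 V.
V_in − V_rec = 0.000264062 V = 0.264 mV.

0.264 mV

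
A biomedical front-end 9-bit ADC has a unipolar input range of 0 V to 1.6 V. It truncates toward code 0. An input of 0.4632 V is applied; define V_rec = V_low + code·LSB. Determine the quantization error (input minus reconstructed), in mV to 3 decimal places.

0.700 mV

Step size: 1.6 V ÷ 2^9 = 3.125 mV.
(V_in − V_low)/LSB = (0.4632 − 0)/0.003125 = 148.2240 → code 148 (floor).
Reconstructed: 0.4625 V.
Difference: 0.0007 V → 0.700 mV.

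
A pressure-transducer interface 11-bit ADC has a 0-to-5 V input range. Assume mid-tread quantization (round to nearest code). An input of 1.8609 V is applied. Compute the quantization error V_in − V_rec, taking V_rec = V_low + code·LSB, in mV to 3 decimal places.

One LSB is 5 V / 2048 = 2.441 mV.
(V_in − V_low)/LSB = (1.8609 − 0)/0.00244141 = 762.2246 → code 762 (round).
Reconstructed: 1.8603516 V.
V_in − V_rec = 0.000548437 V = 0.548 mV.

0.548 mV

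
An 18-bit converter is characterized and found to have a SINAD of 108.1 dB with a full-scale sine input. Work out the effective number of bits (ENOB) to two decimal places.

17.66 bits

ENOB = (SINAD − 1.76) / 6.02 = (108.1 − 1.76)/6.02 = 17.664.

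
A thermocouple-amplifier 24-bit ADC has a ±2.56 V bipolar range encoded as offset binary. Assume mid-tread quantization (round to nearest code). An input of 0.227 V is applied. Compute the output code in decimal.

code 9132442

With 16777216 levels over 5.12 V, one step is 0.31 µV.
Input sits at 9132441.600 steps above V_low.
Round → code 9132442.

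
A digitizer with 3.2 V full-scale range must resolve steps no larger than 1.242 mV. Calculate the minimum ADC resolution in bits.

12 bits

Number of steps required ≥ 3.2 V / 1.242 mV = 2576.49.
Need 2^N ≥ 2576.49; 2^11 = 2048, 2^12 = 4096.
Minimum N = 12.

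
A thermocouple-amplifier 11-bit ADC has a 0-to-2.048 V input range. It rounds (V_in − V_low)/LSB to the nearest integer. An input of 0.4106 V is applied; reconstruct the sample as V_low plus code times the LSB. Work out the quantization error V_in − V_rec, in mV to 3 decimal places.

-0.400 mV

One LSB is 2.048 V / 2048 = 1.000 mV.
Scaled input = 410.6000 LSBs, so code = 411.
V_rec = 0 + 411·0.001 = 0.411 V.
Error = 0.4106 − 0.411 = -0.0004 V = -0.400 mV.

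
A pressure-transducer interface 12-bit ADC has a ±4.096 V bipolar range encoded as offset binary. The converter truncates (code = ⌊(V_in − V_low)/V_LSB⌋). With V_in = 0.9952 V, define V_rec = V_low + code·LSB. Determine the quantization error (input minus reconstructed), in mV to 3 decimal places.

1.200 mV

LSB = 8.192/2^12 = 2.000 mV.
Scaled input = 2545.6000 LSBs, so code = 2545.
Reconstructed: 0.994 V.
Difference: 0.0012 V → 1.200 mV.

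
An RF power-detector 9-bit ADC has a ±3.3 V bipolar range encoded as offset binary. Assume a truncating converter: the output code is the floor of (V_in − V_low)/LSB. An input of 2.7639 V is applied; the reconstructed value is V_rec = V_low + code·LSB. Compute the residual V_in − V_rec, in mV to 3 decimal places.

5.306 mV

LSB = 6.6/2^9 = 12.891 mV.
(2.7639 − (−3.3))/0.0128906 = 470.4116; ⌊·⌋ gives code 470.
Code 470 maps back to (−3.3) + 470×0.0128906 V = 2.7585938 V.
Difference: 0.00530625 V → 5.306 mV.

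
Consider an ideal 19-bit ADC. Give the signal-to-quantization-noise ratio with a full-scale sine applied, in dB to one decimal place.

116.1 dB

SNR ≈ 6.02·N + 1.76 dB = 6.02·19 + 1.76 = 116.14 dB.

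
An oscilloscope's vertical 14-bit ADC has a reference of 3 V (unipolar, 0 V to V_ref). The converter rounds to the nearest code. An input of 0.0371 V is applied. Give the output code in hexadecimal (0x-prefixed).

code 0xCB (decimal 203)

Full-scale span = 3 V; LSB = 3/2^14 = 183.11 µV.
(0.0371 − 0) / 0.000183105 = 202.615 LSBs.
So the output code is 203.
In hexadecimal (0x-prefixed): 0xCB.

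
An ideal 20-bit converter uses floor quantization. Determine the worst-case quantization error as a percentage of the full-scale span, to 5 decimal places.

Truncating → worst-case error = 1 LSB = V_FS/2^20, so 100/1048576 = 9.53674e-05 % of full scale.

0.00010 %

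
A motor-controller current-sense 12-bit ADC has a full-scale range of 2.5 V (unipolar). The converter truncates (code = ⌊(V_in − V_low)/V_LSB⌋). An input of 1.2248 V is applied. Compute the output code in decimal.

code 2006

Full-scale span = 2.5 V; LSB = 2.5/2^12 = 0.610 mV.
(V_in − V_low)/LSB = (1.2248 − 0) / 0.000610352 = 2006.712.
So the output code is 2006.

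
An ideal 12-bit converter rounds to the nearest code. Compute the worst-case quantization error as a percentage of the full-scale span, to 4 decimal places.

Rounding → worst-case error = ½ LSB = V_FS/2^13, so 100/8192 = 0.012207 % of full scale.

0.0122 %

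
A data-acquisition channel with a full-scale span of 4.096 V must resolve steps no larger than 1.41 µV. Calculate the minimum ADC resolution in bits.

Number of steps required ≥ 4.096 V / 1.41 µV = 2904964.54.
Need 2^N ≥ 2904964.54; 2^21 = 2097152, 2^22 = 4194304.
Minimum N = 22.

22 bits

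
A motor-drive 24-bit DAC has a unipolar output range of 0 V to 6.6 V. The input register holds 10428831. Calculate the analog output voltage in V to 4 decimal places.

LSB = 6.6 V / 2^24 = 0.39 µV.
V_out = 0 + 10428831 × 3.93391e-07 V = 4.1026 V.

4.1026 V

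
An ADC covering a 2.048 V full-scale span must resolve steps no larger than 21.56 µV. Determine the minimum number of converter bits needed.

Number of steps required ≥ 2.048 V / 21.56 µV = 94990.72.
Need 2^N ≥ 94990.72; 2^16 = 65536, 2^17 = 131072.
Minimum N = 17.

17 bits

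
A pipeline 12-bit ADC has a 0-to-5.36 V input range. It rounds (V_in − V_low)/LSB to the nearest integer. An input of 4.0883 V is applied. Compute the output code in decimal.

Full-scale span = 5.36 V; LSB = 5.36/2^12 = 1.309 mV.
(V_in − V_low)/LSB = (4.0883 − 0) / 0.00130859 = 3124.193.
So the output code is 3124.

code 3124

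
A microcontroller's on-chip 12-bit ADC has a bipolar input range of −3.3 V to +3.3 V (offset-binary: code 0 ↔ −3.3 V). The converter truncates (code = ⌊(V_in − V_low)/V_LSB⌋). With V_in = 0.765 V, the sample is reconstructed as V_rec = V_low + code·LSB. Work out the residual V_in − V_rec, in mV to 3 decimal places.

1.230 mV

Step size: 6.6 V ÷ 2^12 = 1.611 mV.
(0.765 − (−3.3))/0.00161133 = 2522.7636; ⌊·⌋ gives code 2522.
V_rec = (−3.3) + 2522·0.00161133 = 0.76376953 V.
Difference: 0.00123047 V → 1.230 mV.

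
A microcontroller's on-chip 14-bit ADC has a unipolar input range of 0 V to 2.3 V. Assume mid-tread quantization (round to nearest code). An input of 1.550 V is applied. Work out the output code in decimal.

Full-scale span = 2.3 V; LSB = 2.3/2^14 = 140.38 µV.
(V_in − V_low)/LSB = (1.550 − 0) / 0.000140381 = 11041.391.
Round → code 11041.

code 11041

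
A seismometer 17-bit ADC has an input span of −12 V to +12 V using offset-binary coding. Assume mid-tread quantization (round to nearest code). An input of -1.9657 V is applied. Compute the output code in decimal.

code 54801

With 131072 levels over 24 V, one step is 183.11 µV.
Input sits at 54800.657 steps above V_low.
So the output code is 54801.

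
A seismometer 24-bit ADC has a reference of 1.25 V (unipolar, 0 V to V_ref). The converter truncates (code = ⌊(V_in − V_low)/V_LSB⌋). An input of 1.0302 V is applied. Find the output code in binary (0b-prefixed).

code 0b110100101111110000100110 (decimal 13827110)

Full-scale span = 1.25 V; LSB = 1.25/2^24 = 0.07 µV.
(1.0302 − 0) / 7.45058e-08 = 13827110.339 LSBs.
So the output code is 13827110.
In binary (0b-prefixed): 0b110100101111110000100110.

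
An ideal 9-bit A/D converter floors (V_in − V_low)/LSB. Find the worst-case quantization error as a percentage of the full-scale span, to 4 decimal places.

Truncating → worst-case error = 1 LSB = V_FS/2^9, so 100/512 = 0.195312 % of full scale.

0.1953 %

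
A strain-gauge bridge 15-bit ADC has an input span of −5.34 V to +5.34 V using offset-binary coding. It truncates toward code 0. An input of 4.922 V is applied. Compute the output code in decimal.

With 32768 levels over 10.68 V, one step is 325.93 µV.
(4.922 − (−5.34)) / 0.000325928 = 31485.507 LSBs.
So the output code is 31485.

code 31485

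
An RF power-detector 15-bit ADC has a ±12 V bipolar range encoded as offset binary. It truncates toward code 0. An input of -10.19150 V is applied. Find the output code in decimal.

code 2469

With 32768 levels over 24 V, one step is 0.732 mV.
(-10.19150 − (−12)) / 0.000732422 = 2469.205 LSBs.
So the output code is 2469.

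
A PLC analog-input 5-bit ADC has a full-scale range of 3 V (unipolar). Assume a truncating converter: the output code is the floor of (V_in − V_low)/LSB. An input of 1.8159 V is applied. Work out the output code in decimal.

With 32 levels over 3 V, one step is 93.750 mV.
(1.8159 − 0) / 0.09375 = 19.370 LSBs.
So the output code is 19.

code 19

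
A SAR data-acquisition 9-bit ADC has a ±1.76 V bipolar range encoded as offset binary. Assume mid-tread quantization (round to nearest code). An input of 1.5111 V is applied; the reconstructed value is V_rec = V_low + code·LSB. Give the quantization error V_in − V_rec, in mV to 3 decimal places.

-1.400 mV

One LSB is 3.52 V / 512 = 6.875 mV.
Scaled input = 475.7964 LSBs, so code = 476.
Reconstructed: 1.5125 V.
Error = 1.5111 − 1.5125 = -0.0014 V = -1.400 mV.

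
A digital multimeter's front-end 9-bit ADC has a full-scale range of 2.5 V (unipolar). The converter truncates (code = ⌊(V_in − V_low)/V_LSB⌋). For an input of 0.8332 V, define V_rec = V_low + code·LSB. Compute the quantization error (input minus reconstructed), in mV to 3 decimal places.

LSB = 2.5/2^9 = 4.883 mV.
Scaled input = 170.6394 LSBs, so code = 170.
Reconstructed: 0.83007812 V.
Difference: 0.00312188 V → 3.122 mV.

3.122 mV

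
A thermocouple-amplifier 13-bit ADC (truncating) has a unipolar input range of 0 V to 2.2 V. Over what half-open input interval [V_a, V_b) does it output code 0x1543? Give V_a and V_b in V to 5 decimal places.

LSB = 2.2/2^13 = 268.55 µV.
Code 0x1543 = 5443 decimal.
V_a = V_low + 5443·LSB = 1.46174 V; V_b = V_low + 5444·LSB = 1.46201 V.

[1.46174 V, 1.46201 V)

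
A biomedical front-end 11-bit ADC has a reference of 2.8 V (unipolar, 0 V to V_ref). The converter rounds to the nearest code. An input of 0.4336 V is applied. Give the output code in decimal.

code 317

Full-scale span = 2.8 V; LSB = 2.8/2^11 = 1.367 mV.
(V_in − V_low)/LSB = (0.4336 − 0) / 0.00136719 = 317.147.
So the output code is 317.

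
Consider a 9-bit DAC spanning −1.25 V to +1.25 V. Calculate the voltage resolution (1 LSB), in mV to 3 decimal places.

Full-scale span = 2.5 V.
LSB = 2.5 / 2^9 = 2.5 / 512 = 0.00488281 V = 4.883 mV.

4.883 mV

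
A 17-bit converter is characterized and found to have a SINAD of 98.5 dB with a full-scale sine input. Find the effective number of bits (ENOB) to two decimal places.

ENOB = (SINAD − 1.76) / 6.02 = (98.5 − 1.76)/6.02 = 16.070.

16.07 bits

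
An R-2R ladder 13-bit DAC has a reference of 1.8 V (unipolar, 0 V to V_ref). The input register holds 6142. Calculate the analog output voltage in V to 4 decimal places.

LSB = 1.8 V / 2^13 = 219.73 µV.
V_out = 0 + 6142 × 0.000219727 V = 1.34956 V.

1.3496 V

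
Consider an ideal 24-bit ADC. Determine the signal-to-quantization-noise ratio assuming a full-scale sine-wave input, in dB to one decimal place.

SNR ≈ 6.02·N + 1.76 dB = 6.02·24 + 1.76 = 146.24 dB.

146.2 dB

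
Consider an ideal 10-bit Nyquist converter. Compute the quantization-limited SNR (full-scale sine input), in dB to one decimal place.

62.0 dB

SNR ≈ 6.02·N + 1.76 dB = 6.02·10 + 1.76 = 61.96 dB.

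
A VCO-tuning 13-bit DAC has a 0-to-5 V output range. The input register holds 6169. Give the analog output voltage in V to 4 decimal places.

LSB = 5 V / 2^13 = 0.610 mV.
V_out = 0 + 6169 × 0.000610352 V = 3.76526 V.

3.7653 V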